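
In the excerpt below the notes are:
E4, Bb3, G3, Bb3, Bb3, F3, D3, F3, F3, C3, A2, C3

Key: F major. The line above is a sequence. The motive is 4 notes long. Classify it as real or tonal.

Every note is diatonic to F major.
Cell 1 has -6 semitones from note 1 to 2, but cell 2 has -5 — the interval quality changes while the contour stays the same, which is the hallmark of a tonal sequence.

tonal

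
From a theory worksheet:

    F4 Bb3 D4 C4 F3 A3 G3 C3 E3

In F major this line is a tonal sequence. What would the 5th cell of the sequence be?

A2 D2 F2

With a 3-note motive the entries are F4, C4, G3, each down a 4th from the previous.
Extending down a 4th: D3 → A2.
From A2 the diatonic shape gives A2 D2 F2.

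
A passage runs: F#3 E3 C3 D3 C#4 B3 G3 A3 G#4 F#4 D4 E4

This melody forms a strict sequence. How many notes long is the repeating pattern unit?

4

12 notes total. Splitting into 3 groups of 4:
F#3 E3 C3 D3 | C#4 B3 G3 A3 | G#4 F#4 D4 E4
That's a consistent up a 5th shift per cell, and no other grouping gives one.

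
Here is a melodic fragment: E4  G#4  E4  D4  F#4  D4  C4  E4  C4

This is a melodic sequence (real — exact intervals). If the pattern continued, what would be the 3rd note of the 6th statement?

Gb3

Grouping in 3s, the 3rd note of each cell is E4, D4, C4.
Extending down a 2nd: Bb3 → Ab3 → Gb3.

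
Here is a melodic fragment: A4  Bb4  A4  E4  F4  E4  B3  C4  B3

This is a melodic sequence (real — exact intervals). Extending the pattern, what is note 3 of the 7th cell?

D#2

With 3-note cells, note 3 of each statement runs A4, E4, B3.
Carrying that down a 4th forward: F#3 → C#3 → G#2 → D#2.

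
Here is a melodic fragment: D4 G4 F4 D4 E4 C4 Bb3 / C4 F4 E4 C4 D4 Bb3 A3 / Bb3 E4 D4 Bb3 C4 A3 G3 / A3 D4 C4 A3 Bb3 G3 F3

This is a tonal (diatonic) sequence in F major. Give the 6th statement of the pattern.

F3 Bb3 A3 F3 G3 E3 D3

The 7-note cells begin on D4, C4, Bb3, A3 — each down a 2nd from the last.
Continuing the starts: G3 → F3.
So cell 6 is F3 Bb3 A3 F3 G3 E3 D3.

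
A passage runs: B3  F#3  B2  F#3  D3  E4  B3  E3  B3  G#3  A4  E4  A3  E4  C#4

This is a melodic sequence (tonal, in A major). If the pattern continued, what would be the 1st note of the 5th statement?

G#5

With 5-note cells, note 1 of each statement runs B3, E4, A4.
Each moves up a 4th. Continuing: D5 → G#5.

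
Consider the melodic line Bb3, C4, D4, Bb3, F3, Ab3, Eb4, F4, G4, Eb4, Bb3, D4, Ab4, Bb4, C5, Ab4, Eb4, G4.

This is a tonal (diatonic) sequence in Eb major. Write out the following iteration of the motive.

With a 6-note motive the entries are Bb3, Eb4, Ab4, each up a 4th from the previous.
So cell 4 is D5 Eb5 F5 D5 Ab4 C5.

D5 Eb5 F5 D5 Ab4 C5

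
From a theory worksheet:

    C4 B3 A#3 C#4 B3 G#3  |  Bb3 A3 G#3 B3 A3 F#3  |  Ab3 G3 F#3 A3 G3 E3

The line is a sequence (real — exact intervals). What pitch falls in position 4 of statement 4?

G3

The unit is 6 notes. Position-4 pitches of the 3 shown cells: C#4, B3, A3.
From A3, down a 2nd gives G3.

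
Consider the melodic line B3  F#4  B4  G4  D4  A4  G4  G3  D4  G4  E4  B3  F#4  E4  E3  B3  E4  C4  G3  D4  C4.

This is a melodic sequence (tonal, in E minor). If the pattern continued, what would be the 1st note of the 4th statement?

The unit is 7 notes. Position-1 pitches of the 3 shown cells: B3, G3, E3.
Each moves down a 3rd; the next is C3.

C3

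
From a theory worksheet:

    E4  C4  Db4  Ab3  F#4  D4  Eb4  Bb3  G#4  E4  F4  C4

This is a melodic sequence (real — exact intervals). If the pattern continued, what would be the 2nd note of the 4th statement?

F#4

Grouping in 4s, the 2nd note of each cell is C4, D4, E4.
One more up a 2nd gives F#4.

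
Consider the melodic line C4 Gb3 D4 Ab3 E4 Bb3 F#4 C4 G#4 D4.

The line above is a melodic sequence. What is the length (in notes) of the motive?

Try groups of 2 (5 cells in 10 notes):
C4 Gb3 | D4 Ab3 | E4 Bb3 | F#4 C4 | G#4 D4
Every group is a transposition up a 2nd of the one before; no shorter unit works.

2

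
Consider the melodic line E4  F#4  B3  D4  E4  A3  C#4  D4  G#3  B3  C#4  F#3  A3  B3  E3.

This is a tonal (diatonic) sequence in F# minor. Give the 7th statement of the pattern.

F#3 G#3 C#3

With a 3-note motive the entries are E4, D4, C#4, B3, A3, each down a 2nd from the previous.
Extending down a 2nd: G#3 → F#3.
From F#3 the diatonic shape gives F#3 G#3 C#3.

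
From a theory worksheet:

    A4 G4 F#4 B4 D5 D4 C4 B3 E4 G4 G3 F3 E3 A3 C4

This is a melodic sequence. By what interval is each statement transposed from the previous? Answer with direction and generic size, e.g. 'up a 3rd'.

With a 5-note motive the entries are A4, D4, G3, each down a 5th from the previous.
From A4 to D4: down a 5th.

down a 5th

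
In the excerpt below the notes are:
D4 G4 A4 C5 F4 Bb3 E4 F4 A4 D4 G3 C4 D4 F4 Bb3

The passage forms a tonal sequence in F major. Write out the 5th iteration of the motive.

C3 F3 G3 Bb3 E3

The 5-note cells begin on D4, Bb3, G3 — each down a 3rd from the last.
Extending down a 3rd: E3 → C3.
So cell 5 is C3 F3 G3 Bb3 E3.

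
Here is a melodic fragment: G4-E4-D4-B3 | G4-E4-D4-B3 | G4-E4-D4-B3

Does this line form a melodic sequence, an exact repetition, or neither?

repetition

Each 4-note cell is identical (G4 E4 D4 B3), restated at the same pitch.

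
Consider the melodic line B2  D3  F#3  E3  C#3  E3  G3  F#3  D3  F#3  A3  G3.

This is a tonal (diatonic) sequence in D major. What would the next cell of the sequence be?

The 4-note cells begin on B2, C#3, D3 — each up a 2nd from the last.
From E3 the diatonic shape gives E3 G3 B3 A3.

E3 G3 B3 A3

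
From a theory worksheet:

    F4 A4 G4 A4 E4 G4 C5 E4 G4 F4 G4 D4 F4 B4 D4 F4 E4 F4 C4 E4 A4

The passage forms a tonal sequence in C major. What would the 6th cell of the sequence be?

Unit = 7 notes; the statements start on F4, E4, D4, moving down a 2nd each time.
Carrying on: C4 → B3 → A3.
So cell 6 is A3 C4 B3 C4 G3 B3 E4.

A3 C4 B3 C4 G3 B3 E4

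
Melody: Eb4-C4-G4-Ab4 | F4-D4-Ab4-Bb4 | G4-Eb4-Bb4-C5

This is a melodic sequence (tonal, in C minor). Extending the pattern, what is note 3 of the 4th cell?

C5

The unit is 4 notes. Position-3 pitches of the 3 shown cells: G4, Ab4, Bb4.
From Bb4, up a 2nd gives C5.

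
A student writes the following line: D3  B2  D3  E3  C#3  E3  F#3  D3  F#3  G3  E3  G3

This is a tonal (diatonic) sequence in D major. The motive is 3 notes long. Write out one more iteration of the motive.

Unit = 3 notes; the statements start on D3, E3, F#3, G3, moving up a 2nd each time.
Statement 5 starts on A3 and keeps the same diatonic contour: A3 F#3 A3.

A3 F#3 A3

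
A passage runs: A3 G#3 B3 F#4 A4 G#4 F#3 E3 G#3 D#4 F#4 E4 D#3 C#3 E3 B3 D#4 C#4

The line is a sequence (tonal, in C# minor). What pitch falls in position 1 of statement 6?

E2

The unit is 6 notes. Position-1 pitches of the 3 shown cells: A3, F#3, D#3.
Carrying that down a 3rd forward: B2 → G#2 → E2.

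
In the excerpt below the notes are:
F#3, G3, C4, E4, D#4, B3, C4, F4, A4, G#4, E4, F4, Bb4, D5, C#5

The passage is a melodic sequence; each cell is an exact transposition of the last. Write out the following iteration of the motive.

A4 Bb4 Eb5 G5 F#5

Unit = 5 notes; the statements start on F#3, B3, E4, moving up a 4th each time.
So cell 4 is A4 Bb4 Eb5 G5 F#5.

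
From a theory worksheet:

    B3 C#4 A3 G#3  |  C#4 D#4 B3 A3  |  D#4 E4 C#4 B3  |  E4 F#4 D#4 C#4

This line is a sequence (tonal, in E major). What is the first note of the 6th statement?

With a 4-note motive the entries are B3, C#4, D#4, E4, each up a 2nd from the previous.
Extending the heads up a 2nd: F#4 → G#4.

G#4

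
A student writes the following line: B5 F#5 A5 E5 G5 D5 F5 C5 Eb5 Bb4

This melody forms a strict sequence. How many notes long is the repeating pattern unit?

2

10 notes total. Splitting into 5 groups of 2:
B5 F#5 | A5 E5 | G5 D5 | F5 C5 | Eb5 Bb4
Each cell is the previous one down a 2nd — so the unit is 2 notes.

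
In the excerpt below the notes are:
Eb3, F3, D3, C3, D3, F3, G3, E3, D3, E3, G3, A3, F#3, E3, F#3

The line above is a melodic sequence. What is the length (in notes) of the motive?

There are 15 notes; a 5-note unit gives 3 cells:
Eb3 F3 D3 C3 D3 | F3 G3 E3 D3 E3 | G3 A3 F#3 E3 F#3
Every group is a transposition up a 2nd of the one before; no shorter unit works.

5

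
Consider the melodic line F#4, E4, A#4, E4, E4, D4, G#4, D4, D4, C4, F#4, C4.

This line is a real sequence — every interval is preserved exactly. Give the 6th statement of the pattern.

Unit = 4 notes; the statements start on F#4, E4, D4, moving down a 2nd each time.
Extending down a 2nd: C4 → Bb3 → Ab3.
So cell 6 is Ab3 Gb3 C4 Gb3.

Ab3 Gb3 C4 Gb3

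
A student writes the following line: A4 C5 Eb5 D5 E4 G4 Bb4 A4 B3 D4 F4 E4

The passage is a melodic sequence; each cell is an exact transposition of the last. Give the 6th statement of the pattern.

G#2 B2 D3 C#3

Taking 4-note groups, the heads are A4, E4, B3: the pattern moves down a 4th.
Extending down a 4th: F#3 → C#3 → G#2.
Statement 6 starts on G#2 and keeps the same exact contour: G#2 B2 D3 C#3.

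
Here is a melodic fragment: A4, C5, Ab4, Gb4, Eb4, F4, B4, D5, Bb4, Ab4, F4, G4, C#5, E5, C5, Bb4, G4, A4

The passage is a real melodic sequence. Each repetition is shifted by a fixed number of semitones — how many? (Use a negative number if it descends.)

2

Taking 6-note groups, the heads are A4, B4, C#5: the pattern moves up a 2nd.
Counting half-steps from A4 to B4: 2.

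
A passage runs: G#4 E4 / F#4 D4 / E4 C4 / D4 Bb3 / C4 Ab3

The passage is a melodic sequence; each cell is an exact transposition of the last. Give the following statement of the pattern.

The 2-note cells begin on G#4, F#4, E4, D4, C4 — each down a 2nd from the last.
From Bb3 the exact shape gives Bb3 Gb3.

Bb3 Gb3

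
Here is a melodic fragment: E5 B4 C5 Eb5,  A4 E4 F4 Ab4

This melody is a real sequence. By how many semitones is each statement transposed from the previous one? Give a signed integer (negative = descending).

-7

The 4-note cells begin on E5, A4 — each down a 5th from the last.
E5→A4 is 69 − 76 = -7 semitones.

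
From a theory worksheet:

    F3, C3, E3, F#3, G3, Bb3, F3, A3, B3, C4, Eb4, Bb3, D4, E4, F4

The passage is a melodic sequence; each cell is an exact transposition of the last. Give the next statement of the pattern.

Ab4 Eb4 G4 A4 Bb4

The 5-note cells begin on F3, Bb3, Eb4 — each up a 4th from the last.
Statement 4 starts on Ab4 and keeps the same exact contour: Ab4 Eb4 G4 A4 Bb4.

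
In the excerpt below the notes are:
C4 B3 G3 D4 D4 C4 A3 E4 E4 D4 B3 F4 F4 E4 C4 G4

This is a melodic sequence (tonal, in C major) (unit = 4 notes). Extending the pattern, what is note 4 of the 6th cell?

B4

Grouping in 4s, the 4th note of each cell is D4, E4, F4, G4.
Each moves up a 2nd. Continuing: A4 → B4.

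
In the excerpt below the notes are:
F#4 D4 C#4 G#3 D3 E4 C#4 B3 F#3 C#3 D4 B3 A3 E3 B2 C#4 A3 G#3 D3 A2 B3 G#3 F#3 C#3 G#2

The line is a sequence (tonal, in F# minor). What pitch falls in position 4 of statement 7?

A2

The unit is 5 notes. Position-4 pitches of the 5 shown cells: G#3, F#3, E3, D3, C#3.
Extending down a 2nd: B2 → A2.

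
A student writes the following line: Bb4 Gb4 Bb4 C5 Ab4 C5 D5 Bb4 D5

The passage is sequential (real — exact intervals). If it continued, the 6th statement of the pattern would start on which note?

G#5

The 3-note cells begin on Bb4, C5, D5 — each up a 2nd from the last.
Extending the heads up a 2nd: E5 → F#5 → G#5.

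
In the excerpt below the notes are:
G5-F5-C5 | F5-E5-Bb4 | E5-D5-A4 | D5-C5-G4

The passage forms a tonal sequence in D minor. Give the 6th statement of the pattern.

Taking 3-note groups, the heads are G5, F5, E5, D5: the pattern moves down a 2nd.
Carrying on: C5 → Bb4.
From Bb4 the diatonic shape gives Bb4 A4 E4.

Bb4 A4 E4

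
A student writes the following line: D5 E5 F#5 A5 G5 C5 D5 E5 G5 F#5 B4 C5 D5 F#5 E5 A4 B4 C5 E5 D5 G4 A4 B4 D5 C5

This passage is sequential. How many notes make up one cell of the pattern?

5

There are 25 notes; a 5-note unit gives 5 cells:
D5 E5 F#5 A5 G5 | C5 D5 E5 G5 F#5 | B4 C5 D5 F#5 E5 | A4 B4 C5 E5 D5 | G4 A4 B4 D5 C5
Each cell is the previous one down a 2nd — so the unit is 5 notes.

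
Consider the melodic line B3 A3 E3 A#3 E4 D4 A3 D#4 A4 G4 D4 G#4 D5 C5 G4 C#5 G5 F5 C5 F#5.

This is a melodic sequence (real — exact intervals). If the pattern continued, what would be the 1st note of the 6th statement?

Grouping in 4s, the 1st note of each cell is B3, E4, A4, D5, G5.
Each moves up a 4th; the next is C6.

C6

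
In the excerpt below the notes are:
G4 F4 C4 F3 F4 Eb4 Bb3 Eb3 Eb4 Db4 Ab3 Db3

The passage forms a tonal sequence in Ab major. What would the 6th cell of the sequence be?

The 4-note cells begin on G4, F4, Eb4 — each down a 2nd from the last.
Carrying on: Db4 → C4 → Bb3.
Statement 6 starts on Bb3 and keeps the same diatonic contour: Bb3 Ab3 Eb3 Ab2.

Bb3 Ab3 Eb3 Ab2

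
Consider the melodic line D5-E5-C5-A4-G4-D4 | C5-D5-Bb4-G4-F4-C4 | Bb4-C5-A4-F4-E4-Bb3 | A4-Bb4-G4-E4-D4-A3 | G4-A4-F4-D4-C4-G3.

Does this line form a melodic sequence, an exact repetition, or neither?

sequence

Each 6-note cell is the previous one transposed down a 2nd.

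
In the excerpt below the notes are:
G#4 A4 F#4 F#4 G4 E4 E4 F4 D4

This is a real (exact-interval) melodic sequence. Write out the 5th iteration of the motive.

C4 Db4 Bb3

With a 3-note motive the entries are G#4, F#4, E4, each down a 2nd from the previous.
Continuing the starts: D4 → C4.
So cell 5 is C4 Db4 Bb3.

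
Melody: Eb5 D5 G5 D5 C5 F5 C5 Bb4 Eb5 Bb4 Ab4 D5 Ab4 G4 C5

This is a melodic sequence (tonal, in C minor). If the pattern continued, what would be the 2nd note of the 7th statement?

The unit is 3 notes. Position-2 pitches of the 5 shown cells: D5, C5, Bb4, Ab4, G4.
Extending down a 2nd: F4 → Eb4.

Eb4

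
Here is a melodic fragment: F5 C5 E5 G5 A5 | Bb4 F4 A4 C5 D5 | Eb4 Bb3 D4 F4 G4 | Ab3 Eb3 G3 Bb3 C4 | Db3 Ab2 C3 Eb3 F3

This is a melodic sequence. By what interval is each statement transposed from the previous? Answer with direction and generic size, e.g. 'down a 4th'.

Unit = 5 notes; the statements start on F5, Bb4, Eb4, Ab3, Db3, moving down a 5th each time.
From F5 to Bb4: down a 5th.

down a 5th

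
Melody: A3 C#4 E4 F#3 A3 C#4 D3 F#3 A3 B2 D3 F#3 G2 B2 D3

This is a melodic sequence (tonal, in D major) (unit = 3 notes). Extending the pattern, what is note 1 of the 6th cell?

Grouping in 3s, the 1st note of each cell is A3, F#3, D3, B2, G2.
From G2, down a 3rd gives E2.

E2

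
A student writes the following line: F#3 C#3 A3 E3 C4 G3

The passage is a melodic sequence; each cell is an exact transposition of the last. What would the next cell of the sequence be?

Eb4 Bb3

The 2-note cells begin on F#3, A3, C4 — each up a 3rd from the last.
From Eb4 the exact shape gives Eb4 Bb3.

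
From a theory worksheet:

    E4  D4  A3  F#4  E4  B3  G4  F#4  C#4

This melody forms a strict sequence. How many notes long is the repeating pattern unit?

There are 9 notes; a 3-note unit gives 3 cells:
E4 D4 A3 | F#4 E4 B3 | G4 F#4 C#4
Each cell is the previous one up a 2nd — so the unit is 3 notes.

3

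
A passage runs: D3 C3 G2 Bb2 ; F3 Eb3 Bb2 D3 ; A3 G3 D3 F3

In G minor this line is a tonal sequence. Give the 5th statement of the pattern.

Eb4 D4 A3 C4

Unit = 4 notes; the statements start on D3, F3, A3, moving up a 3rd each time.
Continuing the starts: C4 → Eb4.
Statement 5 starts on Eb4 and keeps the same diatonic contour: Eb4 D4 A3 C4.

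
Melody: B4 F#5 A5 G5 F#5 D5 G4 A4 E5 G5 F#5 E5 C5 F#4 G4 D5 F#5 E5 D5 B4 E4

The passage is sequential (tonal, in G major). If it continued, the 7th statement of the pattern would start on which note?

With a 7-note motive the entries are B4, A4, G4, each down a 2nd from the previous.
Extending the heads down a 2nd: F#4 → E4 → D4 → C4.

C4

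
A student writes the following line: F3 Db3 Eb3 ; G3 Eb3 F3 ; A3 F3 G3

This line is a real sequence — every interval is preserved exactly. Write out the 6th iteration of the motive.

D#4 B3 C#4

With a 3-note motive the entries are F3, G3, A3, each up a 2nd from the previous.
Carrying on: B3 → C#4 → D#4.
Statement 6 starts on D#4 and keeps the same exact contour: D#4 B3 C#4.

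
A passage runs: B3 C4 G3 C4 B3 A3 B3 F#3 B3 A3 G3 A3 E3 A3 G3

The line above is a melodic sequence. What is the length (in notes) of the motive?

15 notes total. Splitting into 3 groups of 5:
B3 C4 G3 C4 B3 | A3 B3 F#3 B3 A3 | G3 A3 E3 A3 G3
Every group is a transposition down a 2nd of the one before; no shorter unit works.

5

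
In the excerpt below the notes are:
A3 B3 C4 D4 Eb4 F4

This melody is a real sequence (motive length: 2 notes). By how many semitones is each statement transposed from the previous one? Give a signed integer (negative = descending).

3

Taking 2-note groups, the heads are A3, C4, Eb4: the pattern moves up a 3rd.
A3 to C4 spans +3 semitones.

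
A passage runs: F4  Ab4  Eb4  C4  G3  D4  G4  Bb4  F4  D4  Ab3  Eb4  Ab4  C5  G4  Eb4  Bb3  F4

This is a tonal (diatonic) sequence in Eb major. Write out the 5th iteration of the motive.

Taking 6-note groups, the heads are F4, G4, Ab4: the pattern moves up a 2nd.
Extending up a 2nd: Bb4 → C5.
Statement 5 starts on C5 and keeps the same diatonic contour: C5 Eb5 Bb4 G4 D4 Ab4.

C5 Eb5 Bb4 G4 D4 Ab4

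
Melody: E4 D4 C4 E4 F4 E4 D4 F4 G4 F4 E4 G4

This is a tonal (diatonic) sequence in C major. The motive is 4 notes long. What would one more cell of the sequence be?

A4 G4 F4 A4

Taking 4-note groups, the heads are E4, F4, G4: the pattern moves up a 2nd.
From A4 the diatonic shape gives A4 G4 F4 A4.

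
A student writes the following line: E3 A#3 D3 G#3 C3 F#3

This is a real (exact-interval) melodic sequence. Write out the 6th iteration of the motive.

The 2-note cells begin on E3, D3, C3 — each down a 2nd from the last.
Extending down a 2nd: Bb2 → Ab2 → Gb2.
So cell 6 is Gb2 C3.

Gb2 C3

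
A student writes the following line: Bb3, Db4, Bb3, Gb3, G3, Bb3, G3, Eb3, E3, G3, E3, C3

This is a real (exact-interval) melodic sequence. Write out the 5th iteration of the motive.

A#2 C#3 A#2 F#2

Taking 4-note groups, the heads are Bb3, G3, E3: the pattern moves down a 3rd.
Carrying on: C#3 → A#2.
Statement 5 starts on A#2 and keeps the same exact contour: A#2 C#3 A#2 F#2.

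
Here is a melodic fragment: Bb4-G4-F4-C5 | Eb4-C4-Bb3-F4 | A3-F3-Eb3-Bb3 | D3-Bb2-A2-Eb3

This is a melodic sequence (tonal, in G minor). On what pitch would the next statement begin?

Taking 4-note groups, the heads are Bb4, Eb4, A3, D3: the pattern moves down a 5th.
One more step down a 5th gives G2.

G2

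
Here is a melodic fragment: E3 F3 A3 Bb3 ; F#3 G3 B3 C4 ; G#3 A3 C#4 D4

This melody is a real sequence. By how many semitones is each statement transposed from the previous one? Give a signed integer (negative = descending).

2

With a 4-note motive the entries are E3, F#3, G#3, each up a 2nd from the previous.
Counting half-steps from E3 to F#3: 2.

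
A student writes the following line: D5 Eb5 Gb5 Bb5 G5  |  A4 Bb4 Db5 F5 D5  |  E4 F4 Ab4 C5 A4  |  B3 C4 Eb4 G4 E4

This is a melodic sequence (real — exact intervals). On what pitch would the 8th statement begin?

Unit = 5 notes; the statements start on D5, A4, E4, B3, moving down a 4th each time.
Extending the heads down a 4th: F#3 → C#3 → G#2 → D#2.

D#2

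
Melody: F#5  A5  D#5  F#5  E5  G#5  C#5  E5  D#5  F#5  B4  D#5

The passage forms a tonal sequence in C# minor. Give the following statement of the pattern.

C#5 E5 A4 C#5

With a 4-note motive the entries are F#5, E5, D#5, each down a 2nd from the previous.
So cell 4 is C#5 E5 A4 C#5.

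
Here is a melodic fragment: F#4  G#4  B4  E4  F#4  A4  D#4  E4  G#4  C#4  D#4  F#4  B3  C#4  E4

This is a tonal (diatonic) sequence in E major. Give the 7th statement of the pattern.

Taking 3-note groups, the heads are F#4, E4, D#4, C#4, B3: the pattern moves down a 2nd.
Carrying on: A3 → G#3.
So cell 7 is G#3 A3 C#4.

G#3 A3 C#4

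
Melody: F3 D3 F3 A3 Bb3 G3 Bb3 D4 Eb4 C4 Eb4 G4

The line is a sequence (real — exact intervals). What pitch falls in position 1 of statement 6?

Gb5

Grouping in 4s, the 1st note of each cell is F3, Bb3, Eb4.
Carrying that up a 4th forward: Ab4 → Db5 → Gb5.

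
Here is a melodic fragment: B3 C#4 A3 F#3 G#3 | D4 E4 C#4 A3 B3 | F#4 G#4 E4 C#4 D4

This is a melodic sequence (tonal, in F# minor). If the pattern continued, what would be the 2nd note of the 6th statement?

Grouping in 5s, the 2nd note of each cell is C#4, E4, G#4.
Each moves up a 3rd. Continuing: B4 → D5 → F#5.

F#5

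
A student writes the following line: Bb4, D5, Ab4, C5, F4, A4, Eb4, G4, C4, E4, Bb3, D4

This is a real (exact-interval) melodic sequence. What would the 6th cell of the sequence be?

A2 C#3 G2 B2

The 4-note cells begin on Bb4, F4, C4 — each down a 4th from the last.
Extending down a 4th: G3 → D3 → A2.
From A2 the exact shape gives A2 C#3 G2 B2.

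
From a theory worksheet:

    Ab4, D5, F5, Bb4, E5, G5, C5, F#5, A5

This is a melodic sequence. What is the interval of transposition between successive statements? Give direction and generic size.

up a 2nd

The 3-note cells begin on Ab4, Bb4, C5 — each up a 2nd from the last.
Ab4 to Bb4 is up a 2nd.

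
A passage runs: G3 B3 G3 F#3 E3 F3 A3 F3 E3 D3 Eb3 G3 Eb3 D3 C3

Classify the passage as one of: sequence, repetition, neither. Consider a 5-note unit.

Each 5-note cell is the previous one transposed down a 2nd.

sequence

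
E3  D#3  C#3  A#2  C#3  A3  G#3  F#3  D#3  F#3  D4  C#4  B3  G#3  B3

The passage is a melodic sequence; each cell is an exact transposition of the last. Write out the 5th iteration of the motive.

C5 B4 A4 F#4 A4

Unit = 5 notes; the statements start on E3, A3, D4, moving up a 4th each time.
Extending up a 4th: G4 → C5.
So cell 5 is C5 B4 A4 F#4 A4.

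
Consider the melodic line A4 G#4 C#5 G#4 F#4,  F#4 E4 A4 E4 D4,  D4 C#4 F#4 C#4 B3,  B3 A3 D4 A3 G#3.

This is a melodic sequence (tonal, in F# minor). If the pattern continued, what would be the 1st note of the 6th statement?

The unit is 5 notes. Position-1 pitches of the 4 shown cells: A4, F#4, D4, B3.
Extending down a 3rd: G#3 → E3.

E3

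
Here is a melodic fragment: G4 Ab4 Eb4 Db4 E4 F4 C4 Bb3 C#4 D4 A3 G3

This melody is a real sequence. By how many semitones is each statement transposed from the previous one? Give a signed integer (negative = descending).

Taking 4-note groups, the heads are G4, E4, C#4: the pattern moves down a 3rd.
G4→E4 is 64 − 67 = -3 semitones.

-3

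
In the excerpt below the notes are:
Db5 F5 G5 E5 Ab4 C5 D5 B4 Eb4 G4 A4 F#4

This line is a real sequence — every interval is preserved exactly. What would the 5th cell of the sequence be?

With a 4-note motive the entries are Db5, Ab4, Eb4, each down a 4th from the previous.
Carrying on: Bb3 → F3.
So cell 5 is F3 A3 B3 G#3.

F3 A3 B3 G#3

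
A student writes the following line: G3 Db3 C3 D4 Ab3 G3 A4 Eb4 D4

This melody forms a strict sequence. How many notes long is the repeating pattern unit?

3

9 notes total. Splitting into 3 groups of 3:
G3 Db3 C3 | D4 Ab3 G3 | A4 Eb4 D4
Each cell is the previous one up a 5th — so the unit is 3 notes.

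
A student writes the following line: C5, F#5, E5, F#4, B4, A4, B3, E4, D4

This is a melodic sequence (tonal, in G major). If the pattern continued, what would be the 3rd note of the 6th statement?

The unit is 3 notes. Position-3 pitches of the 3 shown cells: E5, A4, D4.
Each moves down a 5th. Continuing: G3 → C3 → F#2.

F#2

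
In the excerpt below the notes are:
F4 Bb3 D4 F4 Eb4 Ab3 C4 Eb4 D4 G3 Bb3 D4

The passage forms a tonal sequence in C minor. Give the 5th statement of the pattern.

Taking 4-note groups, the heads are F4, Eb4, D4: the pattern moves down a 2nd.
Continuing the starts: C4 → Bb3.
From Bb3 the diatonic shape gives Bb3 Eb3 G3 Bb3.

Bb3 Eb3 G3 Bb3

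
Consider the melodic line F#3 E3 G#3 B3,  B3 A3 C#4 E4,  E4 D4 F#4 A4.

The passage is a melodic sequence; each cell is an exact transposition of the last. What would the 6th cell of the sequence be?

G5 F5 A5 C6

Taking 4-note groups, the heads are F#3, B3, E4: the pattern moves up a 4th.
Carrying on: A4 → D5 → G5.
Statement 6 starts on G5 and keeps the same exact contour: G5 F5 A5 C6.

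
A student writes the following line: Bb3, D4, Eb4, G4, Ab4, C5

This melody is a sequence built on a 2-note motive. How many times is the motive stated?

6 notes in groups of 2 gives 6/2 = 3 statements.
Starts: Bb3, Eb4, Ab4 — each up a 4th.

3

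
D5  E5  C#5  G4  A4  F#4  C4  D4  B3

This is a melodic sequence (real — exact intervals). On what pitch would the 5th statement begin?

With a 3-note motive the entries are D5, G4, C4, each down a 5th from the previous.
Extending the heads down a 5th: F3 → Bb2.

Bb2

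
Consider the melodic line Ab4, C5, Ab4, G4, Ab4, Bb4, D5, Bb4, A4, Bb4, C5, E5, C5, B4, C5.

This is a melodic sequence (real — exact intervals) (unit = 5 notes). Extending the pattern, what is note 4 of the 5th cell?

With 5-note cells, note 4 of each statement runs G4, A4, B4.
Each moves up a 2nd. Continuing: C#5 → D#5.

D#5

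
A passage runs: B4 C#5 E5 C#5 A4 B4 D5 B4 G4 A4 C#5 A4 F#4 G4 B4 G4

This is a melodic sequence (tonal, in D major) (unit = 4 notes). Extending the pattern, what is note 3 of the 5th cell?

Grouping in 4s, the 3rd note of each cell is E5, D5, C#5, B4.
From B4, down a 2nd gives A4.

A4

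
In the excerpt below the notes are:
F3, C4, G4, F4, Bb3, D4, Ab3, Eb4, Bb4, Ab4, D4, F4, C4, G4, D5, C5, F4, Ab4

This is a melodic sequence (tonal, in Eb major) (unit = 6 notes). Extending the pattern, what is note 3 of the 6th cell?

The unit is 6 notes. Position-3 pitches of the 3 shown cells: G4, Bb4, D5.
Carrying that up a 3rd forward: F5 → Ab5 → C6.

C6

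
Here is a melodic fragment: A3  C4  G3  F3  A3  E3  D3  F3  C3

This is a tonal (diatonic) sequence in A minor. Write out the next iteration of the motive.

Taking 3-note groups, the heads are A3, F3, D3: the pattern moves down a 3rd.
From B2 the diatonic shape gives B2 D3 A2.

B2 D3 A2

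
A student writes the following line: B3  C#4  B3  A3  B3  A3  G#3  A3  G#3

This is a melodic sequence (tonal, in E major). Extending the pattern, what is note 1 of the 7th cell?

With 3-note cells, note 1 of each statement runs B3, A3, G#3.
Extending down a 2nd: F#3 → E3 → D#3 → C#3.

C#3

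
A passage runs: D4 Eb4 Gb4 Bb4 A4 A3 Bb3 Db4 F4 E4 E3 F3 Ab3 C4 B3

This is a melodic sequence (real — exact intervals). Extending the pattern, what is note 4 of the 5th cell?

Grouping in 5s, the 4th note of each cell is Bb4, F4, C4.
Each moves down a 4th. Continuing: G3 → D3.

D3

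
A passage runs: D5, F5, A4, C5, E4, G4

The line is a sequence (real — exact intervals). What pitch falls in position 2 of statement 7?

With 2-note cells, note 2 of each statement runs F5, C5, G4.
Carrying that down a 4th forward: D4 → A3 → E3 → B2.

B2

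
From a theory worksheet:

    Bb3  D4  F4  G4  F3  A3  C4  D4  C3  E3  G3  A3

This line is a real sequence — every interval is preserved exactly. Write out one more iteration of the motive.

Taking 4-note groups, the heads are Bb3, F3, C3: the pattern moves down a 4th.
Statement 4 starts on G2 and keeps the same exact contour: G2 B2 D3 E3.

G2 B2 D3 E3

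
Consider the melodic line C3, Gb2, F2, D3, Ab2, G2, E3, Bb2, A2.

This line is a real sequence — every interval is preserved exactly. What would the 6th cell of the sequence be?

A#3 E3 D#3

Unit = 3 notes; the statements start on C3, D3, E3, moving up a 2nd each time.
Extending up a 2nd: F#3 → G#3 → A#3.
Statement 6 starts on A#3 and keeps the same exact contour: A#3 E3 D#3.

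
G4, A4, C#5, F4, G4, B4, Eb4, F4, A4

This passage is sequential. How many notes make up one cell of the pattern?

Try groups of 3 (3 cells in 9 notes):
G4 A4 C#5 | F4 G4 B4 | Eb4 F4 A4
Every group is a transposition down a 2nd of the one before; no shorter unit works.

3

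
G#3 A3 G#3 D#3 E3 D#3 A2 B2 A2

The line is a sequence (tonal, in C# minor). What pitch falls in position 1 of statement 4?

Grouping in 3s, the 1st note of each cell is G#3, D#3, A2.
One more down a 4th gives E2.

E2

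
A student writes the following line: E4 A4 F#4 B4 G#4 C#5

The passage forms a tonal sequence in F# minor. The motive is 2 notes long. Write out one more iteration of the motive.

A4 D5

With a 2-note motive the entries are E4, F#4, G#4, each up a 2nd from the previous.
So cell 4 is A4 D5.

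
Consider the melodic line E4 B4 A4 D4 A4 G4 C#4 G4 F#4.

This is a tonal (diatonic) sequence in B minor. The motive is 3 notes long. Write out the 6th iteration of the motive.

G3 D4 C#4

Unit = 3 notes; the statements start on E4, D4, C#4, moving down a 2nd each time.
Carrying on: B3 → A3 → G3.
So cell 6 is G3 D4 C#4.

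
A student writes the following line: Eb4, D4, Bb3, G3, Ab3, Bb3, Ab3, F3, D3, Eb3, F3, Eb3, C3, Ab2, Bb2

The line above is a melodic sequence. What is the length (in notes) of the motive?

There are 15 notes; a 5-note unit gives 3 cells:
Eb4 D4 Bb3 G3 Ab3 | Bb3 Ab3 F3 D3 Eb3 | F3 Eb3 C3 Ab2 Bb2
Each cell is the previous one down a 4th — so the unit is 5 notes.

5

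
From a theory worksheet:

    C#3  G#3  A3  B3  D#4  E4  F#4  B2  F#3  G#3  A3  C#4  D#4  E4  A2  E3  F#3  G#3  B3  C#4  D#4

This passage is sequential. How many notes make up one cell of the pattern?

7

Try groups of 7 (3 cells in 21 notes):
C#3 G#3 A3 B3 D#4 E4 F#4 | B2 F#3 G#3 A3 C#4 D#4 E4 | A2 E3 F#3 G#3 B3 C#4 D#4
That's a consistent down a 2nd shift per cell, and no other grouping gives one.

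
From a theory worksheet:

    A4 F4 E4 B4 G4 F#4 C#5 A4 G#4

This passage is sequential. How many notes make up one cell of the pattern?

3

9 notes total. Splitting into 3 groups of 3:
A4 F4 E4 | B4 G4 F#4 | C#5 A4 G#4
That's a consistent up a 2nd shift per cell, and no other grouping gives one.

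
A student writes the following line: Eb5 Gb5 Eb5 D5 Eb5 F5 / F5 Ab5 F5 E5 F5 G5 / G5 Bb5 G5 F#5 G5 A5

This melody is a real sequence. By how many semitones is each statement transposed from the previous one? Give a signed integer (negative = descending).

With a 6-note motive the entries are Eb5, F5, G5, each up a 2nd from the previous.
Eb5→F5 is 77 − 75 = 2 semitones.

2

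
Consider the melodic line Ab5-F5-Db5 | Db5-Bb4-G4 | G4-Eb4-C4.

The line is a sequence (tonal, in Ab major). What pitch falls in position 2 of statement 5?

Db3

Grouping in 3s, the 2nd note of each cell is F5, Bb4, Eb4.
Extending down a 5th: Ab3 → Db3.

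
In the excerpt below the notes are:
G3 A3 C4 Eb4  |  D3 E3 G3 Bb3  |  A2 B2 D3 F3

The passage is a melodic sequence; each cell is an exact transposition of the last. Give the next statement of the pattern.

Unit = 4 notes; the statements start on G3, D3, A2, moving down a 4th each time.
From E2 the exact shape gives E2 F#2 A2 C3.

E2 F#2 A2 C3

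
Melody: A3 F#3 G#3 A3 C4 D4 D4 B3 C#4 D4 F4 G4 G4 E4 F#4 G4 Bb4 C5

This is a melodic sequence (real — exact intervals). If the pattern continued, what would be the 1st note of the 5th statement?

F5

The unit is 6 notes. Position-1 pitches of the 3 shown cells: A3, D4, G4.
Extending up a 4th: C5 → F5.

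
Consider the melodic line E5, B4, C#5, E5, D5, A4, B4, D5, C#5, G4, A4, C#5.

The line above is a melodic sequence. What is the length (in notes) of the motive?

12 notes total. Splitting into 3 groups of 4:
E5 B4 C#5 E5 | D5 A4 B4 D5 | C#5 G4 A4 C#5
Each cell is the previous one down a 2nd — so the unit is 4 notes.

4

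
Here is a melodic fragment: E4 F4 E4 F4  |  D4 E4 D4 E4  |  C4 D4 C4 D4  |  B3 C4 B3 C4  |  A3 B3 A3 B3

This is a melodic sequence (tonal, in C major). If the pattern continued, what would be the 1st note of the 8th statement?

The unit is 4 notes. Position-1 pitches of the 5 shown cells: E4, D4, C4, B3, A3.
Extending down a 2nd: G3 → F3 → E3.

E3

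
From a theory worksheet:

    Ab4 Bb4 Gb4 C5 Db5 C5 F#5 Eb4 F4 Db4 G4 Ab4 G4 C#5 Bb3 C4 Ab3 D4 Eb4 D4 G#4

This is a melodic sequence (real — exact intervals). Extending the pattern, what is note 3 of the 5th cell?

Bb2

The unit is 7 notes. Position-3 pitches of the 3 shown cells: Gb4, Db4, Ab3.
Extending down a 4th: Eb3 → Bb2.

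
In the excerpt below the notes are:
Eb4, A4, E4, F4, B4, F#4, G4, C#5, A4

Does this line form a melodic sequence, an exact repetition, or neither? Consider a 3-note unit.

neither

Note 3 of cell 3 is A4; if this were a sequence it would be G#4. No unit length gives a consistent transposition pattern.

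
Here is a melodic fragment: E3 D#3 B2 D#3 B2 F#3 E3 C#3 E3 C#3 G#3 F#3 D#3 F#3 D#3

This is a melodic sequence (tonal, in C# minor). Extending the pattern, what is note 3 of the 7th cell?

A3

Grouping in 5s, the 3rd note of each cell is B2, C#3, D#3.
Carrying that up a 2nd forward: E3 → F#3 → G#3 → A3.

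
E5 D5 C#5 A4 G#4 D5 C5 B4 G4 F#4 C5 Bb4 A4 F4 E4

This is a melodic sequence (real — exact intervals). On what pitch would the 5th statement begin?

The 5-note cells begin on E5, D5, C5 — each down a 2nd from the last.
Extending the heads down a 2nd: Bb4 → Ab4.

Ab4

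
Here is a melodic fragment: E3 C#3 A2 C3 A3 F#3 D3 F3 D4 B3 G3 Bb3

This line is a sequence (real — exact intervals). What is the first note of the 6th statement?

F5

Taking 4-note groups, the heads are E3, A3, D4: the pattern moves up a 4th.
Extending the heads up a 4th: G4 → C5 → F5.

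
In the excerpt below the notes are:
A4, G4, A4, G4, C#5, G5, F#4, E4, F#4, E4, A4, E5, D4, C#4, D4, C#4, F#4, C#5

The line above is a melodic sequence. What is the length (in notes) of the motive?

6

18 notes total. Splitting into 3 groups of 6:
A4 G4 A4 G4 C#5 G5 | F#4 E4 F#4 E4 A4 E5 | D4 C#4 D4 C#4 F#4 C#5
Each cell is the previous one down a 3rd — so the unit is 6 notes.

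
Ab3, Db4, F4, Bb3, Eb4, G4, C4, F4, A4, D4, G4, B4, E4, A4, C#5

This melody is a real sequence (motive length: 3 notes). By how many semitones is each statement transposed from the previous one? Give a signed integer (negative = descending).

2

Taking 3-note groups, the heads are Ab3, Bb3, C4, D4, E4: the pattern moves up a 2nd.
Ab3 to Bb3 spans +2 semitones.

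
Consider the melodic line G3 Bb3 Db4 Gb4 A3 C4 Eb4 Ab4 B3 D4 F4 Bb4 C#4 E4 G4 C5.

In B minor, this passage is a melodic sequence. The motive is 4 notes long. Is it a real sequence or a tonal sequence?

Each cell has the same semitone pattern (3, 3, 5) — intervals are preserved exactly.
And Bb3 lies outside B minor, so the sequence is real rather than tonal.

real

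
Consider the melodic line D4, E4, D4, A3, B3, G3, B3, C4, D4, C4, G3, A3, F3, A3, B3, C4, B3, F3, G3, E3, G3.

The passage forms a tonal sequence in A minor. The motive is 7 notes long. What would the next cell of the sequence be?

The 7-note cells begin on D4, C4, B3 — each down a 2nd from the last.
Statement 4 starts on A3 and keeps the same diatonic contour: A3 B3 A3 E3 F3 D3 F3.

A3 B3 A3 E3 F3 D3 F3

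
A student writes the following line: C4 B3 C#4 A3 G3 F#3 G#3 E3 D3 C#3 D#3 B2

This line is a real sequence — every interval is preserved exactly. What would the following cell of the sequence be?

Unit = 4 notes; the statements start on C4, G3, D3, moving down a 4th each time.
From A2 the exact shape gives A2 G#2 A#2 F#2.

A2 G#2 A#2 F#2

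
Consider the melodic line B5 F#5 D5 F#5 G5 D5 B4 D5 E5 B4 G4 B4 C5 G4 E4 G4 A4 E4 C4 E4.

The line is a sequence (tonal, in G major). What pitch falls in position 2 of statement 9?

The unit is 4 notes. Position-2 pitches of the 5 shown cells: F#5, D5, B4, G4, E4.
Each moves down a 3rd. Continuing: C4 → A3 → F#3 → D3.

D3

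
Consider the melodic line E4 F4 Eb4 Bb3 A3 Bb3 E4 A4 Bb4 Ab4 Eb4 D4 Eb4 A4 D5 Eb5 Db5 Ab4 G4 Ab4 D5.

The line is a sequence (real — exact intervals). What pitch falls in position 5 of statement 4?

C5

With 7-note cells, note 5 of each statement runs A3, D4, G4.
One more up a 4th gives C5.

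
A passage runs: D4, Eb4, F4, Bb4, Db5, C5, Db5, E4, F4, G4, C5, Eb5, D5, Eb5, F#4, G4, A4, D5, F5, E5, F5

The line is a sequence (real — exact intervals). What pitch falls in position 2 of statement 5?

B4

With 7-note cells, note 2 of each statement runs Eb4, F4, G4.
Extending up a 2nd: A4 → B4.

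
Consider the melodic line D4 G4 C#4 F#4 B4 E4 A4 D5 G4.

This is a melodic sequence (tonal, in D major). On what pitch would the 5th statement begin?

With a 3-note motive the entries are D4, F#4, A4, each up a 3rd from the previous.
Extending the heads up a 3rd: C#5 → E5.

E5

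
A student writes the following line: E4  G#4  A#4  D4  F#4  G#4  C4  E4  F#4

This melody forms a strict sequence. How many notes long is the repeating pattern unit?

3

9 notes total. Splitting into 3 groups of 3:
E4 G#4 A#4 | D4 F#4 G#4 | C4 E4 F#4
That's a consistent down a 2nd shift per cell, and no other grouping gives one.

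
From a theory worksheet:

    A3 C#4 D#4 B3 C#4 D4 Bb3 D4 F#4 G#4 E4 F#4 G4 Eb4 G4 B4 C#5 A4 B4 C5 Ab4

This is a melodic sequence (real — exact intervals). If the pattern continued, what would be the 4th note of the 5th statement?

The unit is 7 notes. Position-4 pitches of the 3 shown cells: B3, E4, A4.
Extending up a 4th: D5 → G5.

G5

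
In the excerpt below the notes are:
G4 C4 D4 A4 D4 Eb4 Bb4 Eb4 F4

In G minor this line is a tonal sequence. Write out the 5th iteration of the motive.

With a 3-note motive the entries are G4, A4, Bb4, each up a 2nd from the previous.
Carrying on: C5 → D5.
From D5 the diatonic shape gives D5 G4 A4.

D5 G4 A4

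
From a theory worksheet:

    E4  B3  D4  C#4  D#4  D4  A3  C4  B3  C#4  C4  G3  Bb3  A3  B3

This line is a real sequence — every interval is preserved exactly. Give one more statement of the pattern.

Bb3 F3 Ab3 G3 A3

With a 5-note motive the entries are E4, D4, C4, each down a 2nd from the previous.
So cell 4 is Bb3 F3 Ab3 G3 A3.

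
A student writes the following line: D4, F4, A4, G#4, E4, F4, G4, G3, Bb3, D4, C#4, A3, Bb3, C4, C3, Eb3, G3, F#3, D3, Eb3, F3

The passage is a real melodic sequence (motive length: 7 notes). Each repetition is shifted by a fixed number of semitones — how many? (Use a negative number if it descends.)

-7

With a 7-note motive the entries are D4, G3, C3, each down a 5th from the previous.
Counting half-steps from D4 to G3: -7.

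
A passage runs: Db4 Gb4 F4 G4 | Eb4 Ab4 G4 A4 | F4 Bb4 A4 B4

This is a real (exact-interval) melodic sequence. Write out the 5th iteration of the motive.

A4 D5 C#5 D#5

The 4-note cells begin on Db4, Eb4, F4 — each up a 2nd from the last.
Continuing the starts: G4 → A4.
From A4 the exact shape gives A4 D5 C#5 D#5.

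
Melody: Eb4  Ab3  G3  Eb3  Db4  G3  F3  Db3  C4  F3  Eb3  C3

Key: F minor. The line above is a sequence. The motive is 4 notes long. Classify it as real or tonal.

tonal

Every note is diatonic to F minor.
Cell 1 has -7 semitones from note 1 to 2, but cell 2 has -6 — the interval quality changes while the contour stays the same, which is the hallmark of a tonal sequence.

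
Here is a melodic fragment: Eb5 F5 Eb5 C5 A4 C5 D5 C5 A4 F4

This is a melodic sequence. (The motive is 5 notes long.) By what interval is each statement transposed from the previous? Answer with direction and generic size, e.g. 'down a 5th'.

down a 3rd

Unit = 5 notes; the statements start on Eb5, C5, moving down a 3rd each time.
Eb5 to C5 is down a 3rd.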